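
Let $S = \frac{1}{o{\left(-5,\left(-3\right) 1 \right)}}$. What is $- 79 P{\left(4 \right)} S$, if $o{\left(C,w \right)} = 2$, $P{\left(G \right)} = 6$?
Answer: $-237$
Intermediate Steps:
$S = \frac{1}{2} \approx 0.5$
$- 79 P{\left(4 \right)} S = \left(-79\right) 6 \cdot \frac{1}{2} = \left(-474\right) \frac{1}{2} = -237$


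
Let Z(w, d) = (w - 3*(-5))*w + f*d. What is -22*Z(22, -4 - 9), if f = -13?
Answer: -21626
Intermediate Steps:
Z(w, d) = -13*d + w*(15 + w) (Z(w, d) = (w - 3*(-5))*w - 13*d = (w + 15)*w - 13*d = (15 + w)*w - 13*d = w*(15 + w) - 13*d = -13*d + w*(15 + w))
-22*Z(22, -4 - 9) = -22*(22² - 13*(-4 - 9) + 15*22) = -22*(484 - 13*(-13) + 330) = -22*(484 + 169 + 330) = -22*983 = -21626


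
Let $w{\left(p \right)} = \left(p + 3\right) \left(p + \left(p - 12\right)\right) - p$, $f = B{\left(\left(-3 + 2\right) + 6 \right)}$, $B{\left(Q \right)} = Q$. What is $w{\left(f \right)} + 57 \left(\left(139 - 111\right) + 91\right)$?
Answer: $6762$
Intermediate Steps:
$f = 5$ ($f = \left(-3 + 2\right) + 6 = -1 + 6 = 5$)
$w{\left(p \right)} = - p + \left(-12 + 2 p\right) \left(3 + p\right)$ ($w{\left(p \right)} = \left(3 + p\right) \left(p + \left(p - 12\right)\right) - p = \left(3 + p\right) \left(p + \left(-12 + p\right)\right) - p = \left(3 + p\right) \left(-12 + 2 p\right) - p = \left(-12 + 2 p\right) \left(3 + p\right) - p = - p + \left(-12 + 2 p\right) \left(3 + p\right)$)
$w{\left(f \right)} + 57 \left(\left(139 - 111\right) + 91\right) = \left(-36 - 35 + 2 \cdot 5^{2}\right) + 57 \left(\left(139 - 111\right) + 91\right) = \left(-36 - 35 + 2 \cdot 25\right) + 57 \left(28 + 91\right) = \left(-36 - 35 + 50\right) + 57 \cdot 119 = -21 + 6783 = 6762$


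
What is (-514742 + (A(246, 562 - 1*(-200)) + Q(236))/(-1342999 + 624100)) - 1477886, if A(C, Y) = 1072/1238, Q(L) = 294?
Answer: -886716433380590/444998481 ≈ -1.9926e+6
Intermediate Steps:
A(C, Y) = 536/619 (A(C, Y) = 1072*(1/1238) = 536/619)
(-514742 + (A(246, 562 - 1*(-200)) + Q(236))/(-1342999 + 624100)) - 1477886 = (-514742 + (536/619 + 294)/(-1342999 + 624100)) - 1477886 = (-514742 + (182522/619)/(-718899)) - 1477886 = (-514742 + (182522/619)*(-1/718899)) - 1477886 = (-514742 - 182522/444998481) - 1477886 = -229059408289424/444998481 - 1477886 = -886716433380590/444998481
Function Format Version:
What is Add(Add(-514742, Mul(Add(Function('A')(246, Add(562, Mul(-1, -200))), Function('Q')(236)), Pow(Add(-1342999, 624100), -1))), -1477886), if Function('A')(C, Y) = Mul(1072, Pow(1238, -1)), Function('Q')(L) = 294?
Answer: Rational(-886716433380590, 444998481) ≈ -1.9926e+6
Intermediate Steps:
Function('A')(C, Y) = Rational(536, 619) (Function('A')(C, Y) = Mul(1072, Rational(1, 1238)) = Rational(536, 619))
Add(Add(-514742, Mul(Add(Function('A')(246, Add(562, Mul(-1, -200))), Function('Q')(236)), Pow(Add(-1342999, 624100), -1))), -1477886) = Add(Add(-514742, Mul(Add(Rational(536, 619), 294), Pow(Add(-1342999, 624100), -1))), -1477886) = Add(Add(-514742, Mul(Rational(182522, 619), Pow(-718899, -1))), -1477886) = Add(Add(-514742, Mul(Rational(182522, 619), Rational(-1, 718899))), -1477886) = Add(Add(-514742, Rational(-182522, 444998481)), -1477886) = Add(Rational(-229059408289424, 444998481), -1477886) = Rational(-886716433380590, 444998481)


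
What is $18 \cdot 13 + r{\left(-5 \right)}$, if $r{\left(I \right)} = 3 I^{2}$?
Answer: $309$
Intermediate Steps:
$18 \cdot 13 + r{\left(-5 \right)} = 18 \cdot 13 + 3 \left(-5\right)^{2} = 234 + 3 \cdot 25 = 234 + 75 = 309$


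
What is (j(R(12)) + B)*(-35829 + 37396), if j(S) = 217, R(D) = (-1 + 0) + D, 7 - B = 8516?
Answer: -12993564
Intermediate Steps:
B = -8509 (B = 7 - 1*8516 = 7 - 8516 = -8509)
R(D) = -1 + D
(j(R(12)) + B)*(-35829 + 37396) = (217 - 8509)*(-35829 + 37396) = -8292*1567 = -12993564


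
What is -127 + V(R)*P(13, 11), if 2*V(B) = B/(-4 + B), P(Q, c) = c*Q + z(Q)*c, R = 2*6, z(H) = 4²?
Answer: 449/4 ≈ 112.25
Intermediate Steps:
z(H) = 16
R = 12
P(Q, c) = 16*c + Q*c (P(Q, c) = c*Q + 16*c = Q*c + 16*c = 16*c + Q*c)
V(B) = B/(2*(-4 + B)) (V(B) = (B/(-4 + B))/2 = B/(2*(-4 + B)))
-127 + V(R)*P(13, 11) = -127 + ((½)*12/(-4 + 12))*(11*(16 + 13)) = -127 + ((½)*12/8)*(11*29) = -127 + ((½)*12*(⅛))*319 = -127 + (¾)*319 = -127 + 957/4 = 449/4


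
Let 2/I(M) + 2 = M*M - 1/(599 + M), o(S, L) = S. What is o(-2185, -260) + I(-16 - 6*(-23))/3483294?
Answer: -40832700362952374/18687734719887 ≈ -2185.0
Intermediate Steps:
I(M) = 2/(-2 + M² - 1/(599 + M)) (I(M) = 2/(-2 + (M*M - 1/(599 + M))) = 2/(-2 + (M² - 1/(599 + M))) = 2/(-2 + M² - 1/(599 + M)))
o(-2185, -260) + I(-16 - 6*(-23))/3483294 = -2185 + (2*(599 + (-16 - 6*(-23)))/(-1199 + (-16 - 6*(-23))³ - 2*(-16 - 6*(-23)) + 599*(-16 - 6*(-23))²))/3483294 = -2185 + (2*(599 + (-16 + 138))/(-1199 + (-16 + 138)³ - 2*(-16 + 138) + 599*(-16 + 138)²))*(1/3483294) = -2185 + (2*(599 + 122)/(-1199 + 122³ - 2*122 + 599*122²))*(1/3483294) = -2185 + (2*721/(-1199 + 1815848 - 244 + 599*14884))*(1/3483294) = -2185 + (2*721/(-1199 + 1815848 - 244 + 8915516))*(1/3483294) = -2185 + (2*721/10729921)*(1/3483294) = -2185 + (2*(1/10729921)*721)*(1/3483294) = -2185 + (1442/10729921)*(1/3483294) = -2185 + 721/18687734719887 = -40832700362952374/18687734719887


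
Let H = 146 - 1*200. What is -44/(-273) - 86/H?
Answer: 4309/2457 ≈ 1.7538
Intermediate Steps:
H = -54 (H = 146 - 200 = -54)
-44/(-273) - 86/H = -44/(-273) - 86/(-54) = -44*(-1/273) - 86*(-1/54) = 44/273 + 43/27 = 4309/2457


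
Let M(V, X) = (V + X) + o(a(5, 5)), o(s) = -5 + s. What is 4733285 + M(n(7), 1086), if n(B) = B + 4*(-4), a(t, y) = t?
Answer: 4734362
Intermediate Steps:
n(B) = -16 + B (n(B) = B - 16 = -16 + B)
M(V, X) = V + X (M(V, X) = (V + X) + (-5 + 5) = (V + X) + 0 = V + X)
4733285 + M(n(7), 1086) = 4733285 + ((-16 + 7) + 1086) = 4733285 + (-9 + 1086) = 4733285 + 1077 = 4734362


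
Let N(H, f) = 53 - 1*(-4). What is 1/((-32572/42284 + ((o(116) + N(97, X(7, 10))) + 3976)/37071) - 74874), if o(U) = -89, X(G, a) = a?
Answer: -391877541/29341699181963 ≈ -1.3356e-5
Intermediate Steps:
N(H, f) = 57 (N(H, f) = 53 + 4 = 57)
1/((-32572/42284 + ((o(116) + N(97, X(7, 10))) + 3976)/37071) - 74874) = 1/((-32572/42284 + ((-89 + 57) + 3976)/37071) - 74874) = 1/((-32572*1/42284 + (-32 + 3976)*(1/37071)) - 74874) = 1/((-8143/10571 + 3944*(1/37071)) - 74874) = 1/((-8143/10571 + 3944/37071) - 74874) = 1/(-260177129/391877541 - 74874) = 1/(-29341699181963/391877541) = -391877541/29341699181963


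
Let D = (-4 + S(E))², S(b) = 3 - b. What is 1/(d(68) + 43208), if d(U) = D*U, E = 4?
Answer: 1/44908 ≈ 2.2268e-5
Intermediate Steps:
D = 25 (D = (-4 + (3 - 1*4))² = (-4 + (3 - 4))² = (-4 - 1)² = (-5)² = 25)
d(U) = 25*U
1/(d(68) + 43208) = 1/(25*68 + 43208) = 1/(1700 + 43208) = 1/44908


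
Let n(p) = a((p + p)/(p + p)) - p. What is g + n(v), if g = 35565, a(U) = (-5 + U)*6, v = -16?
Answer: 35557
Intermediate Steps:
a(U) = -30 + 6*U
n(p) = -24 - p (n(p) = (-30 + 6*((p + p)/(p + p))) - p = (-30 + 6*((2*p)/((2*p)))) - p = (-30 + 6*((2*p)*(1/(2*p)))) - p = (-30 + 6*1) - p = (-30 + 6) - p = -24 - p)
g + n(v) = 35565 + (-24 - 1*(-16)) = 35565 + (-24 + 16) = 35565 - 8 = 35557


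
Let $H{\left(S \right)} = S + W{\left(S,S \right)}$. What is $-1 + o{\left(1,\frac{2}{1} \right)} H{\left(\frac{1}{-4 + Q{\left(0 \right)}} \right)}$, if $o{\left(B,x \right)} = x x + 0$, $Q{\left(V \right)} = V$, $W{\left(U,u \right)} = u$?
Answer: $-3$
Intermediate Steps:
$H{\left(S \right)} = 2 S$ ($H{\left(S \right)} = S + S = 2 S$)
$o{\left(B,x \right)} = x^{2}$ ($o{\left(B,x \right)} = x^{2} + 0 = x^{2}$)
$-1 + o{\left(1,\frac{2}{1} \right)} H{\left(\frac{1}{-4 + Q{\left(0 \right)}} \right)} = -1 + \left(\frac{2}{1}\right)^{2} \frac{2}{-4 + 0} = -1 + \left(2 \cdot 1\right)^{2} \frac{2}{-4} = -1 + 2^{2} \cdot 2 \left(- \frac{1}{4}\right) = -1 + 4 \left(- \frac{1}{2}\right) = -1 - 2 = -3$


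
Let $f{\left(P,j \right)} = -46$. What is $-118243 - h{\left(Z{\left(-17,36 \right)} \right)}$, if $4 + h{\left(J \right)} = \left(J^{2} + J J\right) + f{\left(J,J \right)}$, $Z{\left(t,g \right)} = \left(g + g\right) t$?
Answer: $-3114545$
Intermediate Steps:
$Z{\left(t,g \right)} = 2 g t$
$h{\left(J \right)} = -50 + 2 J^{2}$ ($h{\left(J \right)} = -4 - \left(46 - J^{2} - J J\right) = -4 + \left(\left(J^{2} + J^{2}\right) - 46\right) = -4 + \left(2 J^{2} - 46\right) = -4 + \left(-46 + 2 J^{2}\right) = -50 + 2 J^{2}$)
$-118243 - h{\left(Z{\left(-17,36 \right)} \right)} = -118243 - \left(-50 + 2 \left(2 \cdot 36 \left(-17\right)\right)^{2}\right) = -118243 - \left(-50 + 2 \left(-1224\right)^{2}\right) = -118243 - \left(-50 + 2 \cdot 1498176\right) = -118243 - \left(-50 + 2996352\right) = -118243 - 2996302 = -3114545$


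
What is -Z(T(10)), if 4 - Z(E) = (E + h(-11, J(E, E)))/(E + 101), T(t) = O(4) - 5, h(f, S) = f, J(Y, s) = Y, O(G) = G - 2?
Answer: -29/7 ≈ -4.1429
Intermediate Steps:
O(G) = -2 + G
T(t) = -3 (T(t) = (-2 + 4) - 5 = 2 - 5 = -3)
Z(E) = 4 - (-11 + E)/(101 + E) (Z(E) = 4 - (E - 11)/(E + 101) = 4 - (-11 + E)/(101 + E))
-Z(T(10)) = -(415 + 3*(-3))/(101 - 3) = -(415 - 9)/98 = -406/98 = -1*29/7 = -29/7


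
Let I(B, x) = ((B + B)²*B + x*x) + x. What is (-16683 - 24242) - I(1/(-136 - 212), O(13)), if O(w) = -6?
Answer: -431503845839/10536048 ≈ -40955.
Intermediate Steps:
I(B, x) = x + x² + 4*B³ (I(B, x) = ((2*B)²*B + x²) + x = ((4*B²)*B + x²) + x = (4*B³ + x²) + x = (x² + 4*B³) + x = x + x² + 4*B³)
(-16683 - 24242) - I(1/(-136 - 212), O(13)) = (-16683 - 24242) - (-6 + (-6)² + 4*(1/(-136 - 212))³) = -40925 - (-6 + 36 + 4*(1/(-348))³) = -40925 - (-6 + 36 + 4*(-1/348)³) = -40925 - (-6 + 36 + 4*(-1/42144192)) = -40925 - (-6 + 36 - 1/10536048) = -40925 - 1*316081439/10536048 = -40925 - 316081439/10536048 = -431503845839/10536048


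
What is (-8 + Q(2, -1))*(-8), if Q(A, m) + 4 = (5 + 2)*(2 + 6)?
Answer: -352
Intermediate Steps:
Q(A, m) = 52 (Q(A, m) = -4 + (5 + 2)*(2 + 6) = -4 + 7*8 = -4 + 56 = 52)
(-8 + Q(2, -1))*(-8) = (-8 + 52)*(-8) = 44*(-8) = -352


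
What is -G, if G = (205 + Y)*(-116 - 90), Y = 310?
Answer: 106090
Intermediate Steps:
G = -106090 (G = (205 + 310)*(-116 - 90) = 515*(-206) = -106090)
-G = -1*(-106090) = 106090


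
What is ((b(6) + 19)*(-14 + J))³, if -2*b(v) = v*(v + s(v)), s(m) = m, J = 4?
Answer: 4913000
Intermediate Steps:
b(v) = -v² (b(v) = -v*(v + v)/2 = -v*2*v/2 = -v²)
((b(6) + 19)*(-14 + J))³ = ((-1*6² + 19)*(-14 + 4))³ = ((-1*36 + 19)*(-10))³ = ((-36 + 19)*(-10))³ = (-17*(-10))³ = 170³ = 4913000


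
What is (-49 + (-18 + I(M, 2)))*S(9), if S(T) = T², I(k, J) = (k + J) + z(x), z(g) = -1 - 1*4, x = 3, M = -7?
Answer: -6237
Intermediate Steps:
z(g) = -5 (z(g) = -1 - 4 = -5)
I(k, J) = -5 + J + k (I(k, J) = (k + J) - 5 = (J + k) - 5 = -5 + J + k)
(-49 + (-18 + I(M, 2)))*S(9) = (-49 + (-18 + (-5 + 2 - 7)))*9² = (-49 + (-18 - 10))*81 = (-49 - 28)*81 = -77*81 = -6237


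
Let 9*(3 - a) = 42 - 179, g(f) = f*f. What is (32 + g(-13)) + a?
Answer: 1973/9 ≈ 219.22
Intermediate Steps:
g(f) = f²
a = 164/9 (a = 3 - (42 - 179)/9 = 3 - ⅑*(-137) = 3 + 137/9 = 164/9 ≈ 18.222)
(32 + g(-13)) + a = (32 + (-13)²) + 164/9 = (32 + 169) + 164/9 = 201 + 164/9 = 1973/9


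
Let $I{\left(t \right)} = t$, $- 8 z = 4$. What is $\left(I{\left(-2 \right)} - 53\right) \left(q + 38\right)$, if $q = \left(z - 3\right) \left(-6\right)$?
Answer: $-3245$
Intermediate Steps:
$z = - \frac{1}{2}$ ($z = \left(- \frac{1}{8}\right) 4 = - \frac{1}{2} \approx -0.5$)
$q = 21$ ($q = \left(- \frac{1}{2} - 3\right) \left(-6\right) = \left(- \frac{7}{2}\right) \left(-6\right) = 21$)
$\left(I{\left(-2 \right)} - 53\right) \left(q + 38\right) = \left(-2 - 53\right) \left(21 + 38\right) = \left(-55\right) 59 = -3245$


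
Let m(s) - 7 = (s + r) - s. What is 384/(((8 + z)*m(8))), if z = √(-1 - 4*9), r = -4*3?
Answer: -3072/505 + 384*I*√37/505 ≈ -6.0832 + 4.6253*I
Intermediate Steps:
r = -12
m(s) = -5 (m(s) = 7 + ((s - 12) - s) = 7 + ((-12 + s) - s) = 7 - 12 = -5)
z = I*√37 (z = √(-1 - 36) = √(-37) = I*√37 ≈ 6.0828*I)
384/(((8 + z)*m(8))) = 384/(((8 + I*√37)*(-5))) = 384/(-40 - 5*I*√37)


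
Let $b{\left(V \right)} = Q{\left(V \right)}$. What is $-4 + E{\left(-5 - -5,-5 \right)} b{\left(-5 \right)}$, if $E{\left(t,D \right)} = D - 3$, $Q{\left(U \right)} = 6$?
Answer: $-52$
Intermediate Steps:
$E{\left(t,D \right)} = -3 + D$
$b{\left(V \right)} = 6$
$-4 + E{\left(-5 - -5,-5 \right)} b{\left(-5 \right)} = -4 + \left(-3 - 5\right) 6 = -4 - 48 = -52$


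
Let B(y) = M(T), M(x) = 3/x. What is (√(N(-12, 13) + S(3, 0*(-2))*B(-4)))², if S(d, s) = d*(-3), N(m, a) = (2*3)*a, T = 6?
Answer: 147/2 ≈ 73.500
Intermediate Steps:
B(y) = ½ (B(y) = 3/6 = 3*(⅙) = ½)
N(m, a) = 6*a
S(d, s) = -3*d
(√(N(-12, 13) + S(3, 0*(-2))*B(-4)))² = (√(6*13 - 3*3*(½)))² = (√(78 - 9*½))² = (√(78 - 9/2))² = (√(147/2))² = (7*√6/2)² = 147/2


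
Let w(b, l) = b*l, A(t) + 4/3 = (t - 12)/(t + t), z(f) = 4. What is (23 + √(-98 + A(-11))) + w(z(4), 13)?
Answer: 75 + I*√428142/66 ≈ 75.0 + 9.914*I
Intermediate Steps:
A(t) = -4/3 + (-12 + t)/(2*t) (A(t) = -4/3 + (t - 12)/(t + t) = -4/3 + (-12 + t)/((2*t)) = -4/3 + (-12 + t)*(1/(2*t)) = -4/3 + (-12 + t)/(2*t))
(23 + √(-98 + A(-11))) + w(z(4), 13) = (23 + √(-98 + (-⅚ - 6/(-11)))) + 4*13 = (23 + √(-98 + (-⅚ - 6*(-1/11)))) + 52 = (23 + √(-98 + (-⅚ + 6/11))) + 52 = (23 + √(-98 - 19/66)) + 52 = (23 + √(-6487/66)) + 52 = (23 + I*√428142/66) + 52 = 75 + I*√428142/66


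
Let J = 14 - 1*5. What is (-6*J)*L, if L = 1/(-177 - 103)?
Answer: 27/140 ≈ 0.19286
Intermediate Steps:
J = 9 (J = 14 - 5 = 9)
L = -1/280 (L = 1/(-280) = -1/280 ≈ -0.0035714)
(-6*J)*L = -6*9*(-1/280) = -54*(-1/280) = 27/140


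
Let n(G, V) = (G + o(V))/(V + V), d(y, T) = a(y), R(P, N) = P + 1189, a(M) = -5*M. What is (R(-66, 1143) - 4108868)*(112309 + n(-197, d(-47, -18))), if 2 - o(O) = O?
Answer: -21682649827600/47 ≈ -4.6133e+11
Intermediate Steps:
o(O) = 2 - O
R(P, N) = 1189 + P
d(y, T) = -5*y
n(G, V) = (2 + G - V)/(2*V) (n(G, V) = (G + (2 - V))/(V + V) = (2 + G - V)/((2*V)) = (2 + G - V)*(1/(2*V)) = (2 + G - V)/(2*V))
(R(-66, 1143) - 4108868)*(112309 + n(-197, d(-47, -18))) = ((1189 - 66) - 4108868)*(112309 + (2 - 197 - (-5)*(-47))/(2*((-5*(-47))))) = (1123 - 4108868)*(112309 + (1/2)*(2 - 197 - 1*235)/235) = -4107745*(112309 + (1/2)*(1/235)*(2 - 197 - 235)) = -4107745*(112309 + (1/2)*(1/235)*(-430)) = -4107745*(112309 - 43/47) = -4107745*5278480/47 = -21682649827600/47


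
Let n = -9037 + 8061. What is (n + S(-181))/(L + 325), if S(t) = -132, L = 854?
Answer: -1108/1179 ≈ -0.93978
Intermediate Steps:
n = -976
(n + S(-181))/(L + 325) = (-976 - 132)/(854 + 325) = -1108/1179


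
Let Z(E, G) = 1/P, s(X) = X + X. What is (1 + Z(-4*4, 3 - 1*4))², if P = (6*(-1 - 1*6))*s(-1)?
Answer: 7225/7056 ≈ 1.0240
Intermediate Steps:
s(X) = 2*X
P = 84 (P = (6*(-1 - 1*6))*(2*(-1)) = (6*(-1 - 6))*(-2) = (6*(-7))*(-2) = -42*(-2) = 84)
Z(E, G) = 1/84
(1 + Z(-4*4, 3 - 1*4))² = (1 + 1/84)² = (85/84)² = 7225/7056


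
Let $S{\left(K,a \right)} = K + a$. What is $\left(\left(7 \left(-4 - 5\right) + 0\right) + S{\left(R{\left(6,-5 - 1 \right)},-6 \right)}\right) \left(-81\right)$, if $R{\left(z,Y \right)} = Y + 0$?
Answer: $6075$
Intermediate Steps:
$R{\left(z,Y \right)} = Y$
$\left(\left(7 \left(-4 - 5\right) + 0\right) + S{\left(R{\left(6,-5 - 1 \right)},-6 \right)}\right) \left(-81\right) = \left(\left(7 \left(-4 - 5\right) + 0\right) - 12\right) \left(-81\right) = \left(\left(7 \left(-9\right) + 0\right) - 12\right) \left(-81\right) = \left(\left(-63 + 0\right) - 12\right) \left(-81\right) = \left(-63 - 12\right) \left(-81\right) = \left(-75\right) \left(-81\right) = 6075$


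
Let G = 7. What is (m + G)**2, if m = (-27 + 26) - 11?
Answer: 25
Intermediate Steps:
m = -12 (m = -1 - 11 = -12)
(m + G)**2 = (-12 + 7)**2 = (-5)**2 = 25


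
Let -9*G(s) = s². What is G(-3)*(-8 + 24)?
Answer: -16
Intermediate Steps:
G(s) = -s²/9
G(-3)*(-8 + 24) = (-⅑*(-3)²)*(-8 + 24) = -⅑*9*16 = -1*16 = -16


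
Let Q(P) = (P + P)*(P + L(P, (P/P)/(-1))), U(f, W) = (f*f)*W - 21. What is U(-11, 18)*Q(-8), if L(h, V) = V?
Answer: 310608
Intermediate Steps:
U(f, W) = -21 + W*f² (U(f, W) = f²*W - 21 = W*f² - 21 = -21 + W*f²)
Q(P) = 2*P*(-1 + P) (Q(P) = (P + P)*(P + (P/P)/(-1)) = (2*P)*(P + 1*(-1)) = (2*P)*(P - 1) = (2*P)*(-1 + P) = 2*P*(-1 + P))
U(-11, 18)*Q(-8) = (-21 + 18*(-11)²)*(2*(-8)*(-1 - 8)) = (-21 + 18*121)*(2*(-8)*(-9)) = (-21 + 2178)*144 = 2157*144 = 310608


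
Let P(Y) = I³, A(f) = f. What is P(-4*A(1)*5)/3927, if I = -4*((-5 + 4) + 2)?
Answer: -64/3927 ≈ -0.016297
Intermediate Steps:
I = -4 (I = -4*(-1 + 2) = -4*1 = -4)
P(Y) = -64 (P(Y) = (-4)³ = -64)
P(-4*A(1)*5)/3927 = -64/3927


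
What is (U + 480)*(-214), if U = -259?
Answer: -47294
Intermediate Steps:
(U + 480)*(-214) = (-259 + 480)*(-214) = 221*(-214) = -47294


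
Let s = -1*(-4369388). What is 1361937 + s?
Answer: 5731325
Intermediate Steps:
s = 4369388
1361937 + s = 1361937 + 4369388 = 5731325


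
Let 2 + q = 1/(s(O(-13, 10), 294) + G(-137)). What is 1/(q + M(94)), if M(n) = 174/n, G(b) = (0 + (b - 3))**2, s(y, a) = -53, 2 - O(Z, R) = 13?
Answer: -918709/136782 ≈ -6.7166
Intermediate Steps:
O(Z, R) = -11 (O(Z, R) = 2 - 1*13 = 2 - 13 = -11)
G(b) = (-3 + b)**2 (G(b) = (0 + (-3 + b))**2 = (-3 + b)**2)
q = -39093/19547 (q = -2 + 1/(-53 + (-3 - 137)**2) = -2 + 1/(-53 + (-140)**2) = -2 + 1/(-53 + 19600) = -2 + 1/19547 = -39093/19547 ≈ -1.9999)
1/(q + M(94)) = 1/(-39093/19547 + 174/94) = 1/(-39093/19547 + 174*(1/94)) = 1/(-39093/19547 + 87/47) = 1/(-136782/918709) = -918709/136782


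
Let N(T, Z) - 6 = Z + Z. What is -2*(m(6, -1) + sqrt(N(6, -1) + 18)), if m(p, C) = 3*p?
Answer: -36 - 2*sqrt(22) ≈ -45.381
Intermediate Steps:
N(T, Z) = 6 + 2*Z (N(T, Z) = 6 + (Z + Z) = 6 + 2*Z)
-2*(m(6, -1) + sqrt(N(6, -1) + 18)) = -2*(3*6 + sqrt((6 + 2*(-1)) + 18)) = -2*(18 + sqrt((6 - 2) + 18)) = -2*(18 + sqrt(4 + 18)) = -2*(18 + sqrt(22)) = -36 - 2*sqrt(22)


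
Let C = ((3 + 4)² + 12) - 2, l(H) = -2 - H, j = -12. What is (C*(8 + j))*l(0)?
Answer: 472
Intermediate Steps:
C = 59 (C = (7² + 12) - 2 = (49 + 12) - 2 = 61 - 2 = 59)
(C*(8 + j))*l(0) = (59*(8 - 12))*(-2 - 1*0) = (59*(-4))*(-2 + 0) = -236*(-2) = 472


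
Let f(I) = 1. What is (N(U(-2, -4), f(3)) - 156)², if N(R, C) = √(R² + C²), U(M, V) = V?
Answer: (156 - √17)² ≈ 23067.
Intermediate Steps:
N(R, C) = √(C² + R²)
(N(U(-2, -4), f(3)) - 156)² = (√(1² + (-4)²) - 156)² = (√(1 + 16) - 156)² = (√17 - 156)² = (-156 + √17)²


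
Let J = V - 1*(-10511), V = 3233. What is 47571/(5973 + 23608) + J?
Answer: 406608835/29581 ≈ 13746.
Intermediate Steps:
J = 13744 (J = 3233 - 1*(-10511) = 3233 + 10511 = 13744)
47571/(5973 + 23608) + J = 47571/(5973 + 23608) + 13744 = 47571/29581 + 13744 = 406608835/29581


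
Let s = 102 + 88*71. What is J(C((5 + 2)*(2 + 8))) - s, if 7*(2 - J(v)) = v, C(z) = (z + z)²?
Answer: -9148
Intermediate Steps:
C(z) = 4*z² (C(z) = (2*z)² = 4*z²)
J(v) = 2 - v/7
s = 6350 (s = 102 + 6248 = 6350)
J(C((5 + 2)*(2 + 8))) - s = (2 - 4*((5 + 2)*(2 + 8))²/7) - 1*6350 = (2 - 4*(7*10)²/7) - 6350 = (2 - 4*70²/7) - 6350 = (2 - 4*4900/7) - 6350 = (2 - ⅐*19600) - 6350 = (2 - 2800) - 6350 = -2798 - 6350 = -9148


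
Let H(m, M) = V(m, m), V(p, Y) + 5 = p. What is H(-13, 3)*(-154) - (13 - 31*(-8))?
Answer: 2511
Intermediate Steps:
V(p, Y) = -5 + p
H(m, M) = -5 + m
H(-13, 3)*(-154) - (13 - 31*(-8)) = (-5 - 13)*(-154) - (13 - 31*(-8)) = -18*(-154) - (13 + 248) = 2772 - 1*261 = 2772 - 261 = 2511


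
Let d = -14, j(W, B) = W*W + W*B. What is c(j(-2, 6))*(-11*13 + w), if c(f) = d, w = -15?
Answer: 2212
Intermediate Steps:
j(W, B) = W² + B*W
c(f) = -14
c(j(-2, 6))*(-11*13 + w) = -14*(-11*13 - 15) = -14*(-143 - 15) = -14*(-158) = 2212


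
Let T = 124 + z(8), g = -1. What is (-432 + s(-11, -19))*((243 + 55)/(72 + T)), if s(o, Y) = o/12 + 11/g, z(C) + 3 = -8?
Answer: -793723/1110 ≈ -715.07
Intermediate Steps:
z(C) = -11 (z(C) = -3 - 8 = -11)
T = 113 (T = 124 - 11 = 113)
s(o, Y) = -11 + o/12 (s(o, Y) = o/12 + 11/(-1) = o*(1/12) + 11*(-1) = o/12 - 11 = -11 + o/12)
(-432 + s(-11, -19))*((243 + 55)/(72 + T)) = (-432 + (-11 + (1/12)*(-11)))*((243 + 55)/(72 + 113)) = (-432 + (-11 - 11/12))*(298/185) = (-432 - 143/12)*(298*(1/185)) = -5327/12*298/185 = -793723/1110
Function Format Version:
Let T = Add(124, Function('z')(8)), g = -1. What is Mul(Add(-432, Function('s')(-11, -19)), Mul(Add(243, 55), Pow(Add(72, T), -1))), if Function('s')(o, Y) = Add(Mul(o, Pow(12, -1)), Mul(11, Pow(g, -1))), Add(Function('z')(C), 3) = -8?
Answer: Rational(-793723, 1110) ≈ -715.07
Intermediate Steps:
Function('z')(C) = -11 (Function('z')(C) = Add(-3, -8) = -11)
T = 113 (T = Add(124, -11) = 113)
Function('s')(o, Y) = Add(-11, Mul(Rational(1, 12), o)) (Function('s')(o, Y) = Add(Mul(o, Pow(12, -1)), Mul(11, Pow(-1, -1))) = Add(Mul(o, Rational(1, 12)), Mul(11, -1)) = Add(Mul(Rational(1, 12), o), -11) = Add(-11, Mul(Rational(1, 12), o)))
Mul(Add(-432, Function('s')(-11, -19)), Mul(Add(243, 55), Pow(Add(72, T), -1))) = Mul(Add(-432, Add(-11, Mul(Rational(1, 12), -11))), Mul(Add(243, 55), Pow(Add(72, 113), -1))) = Mul(Add(-432, Add(-11, Rational(-11, 12))), Mul(298, Pow(185, -1))) = Mul(Add(-432, Rational(-143, 12)), Mul(298, Rational(1, 185))) = Mul(Rational(-5327, 12), Rational(298, 185)) = Rational(-793723, 1110)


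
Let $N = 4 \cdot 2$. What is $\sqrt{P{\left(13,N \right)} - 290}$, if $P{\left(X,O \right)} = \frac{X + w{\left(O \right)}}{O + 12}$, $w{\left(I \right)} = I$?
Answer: $\frac{i \sqrt{28895}}{10} \approx 16.999 i$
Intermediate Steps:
$N = 8$
$P{\left(X,O \right)} = \frac{O + X}{12 + O}$ ($P{\left(X,O \right)} = \frac{X + O}{O + 12} = \frac{O + X}{12 + O}$)
$\sqrt{P{\left(13,N \right)} - 290} = \sqrt{\frac{8 + 13}{12 + 8} - 290} = \sqrt{\frac{1}{20} \cdot 21 - 290} = \sqrt{\frac{21}{20} - 290} = \sqrt{- \frac{5779}{20}} = \frac{i \sqrt{28895}}{10}$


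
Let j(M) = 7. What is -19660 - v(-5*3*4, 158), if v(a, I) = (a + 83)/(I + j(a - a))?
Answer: -3243923/165 ≈ -19660.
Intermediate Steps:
v(a, I) = (83 + a)/(7 + I) (v(a, I) = (a + 83)/(I + 7) = (83 + a)/(7 + I))
-19660 - v(-5*3*4, 158) = -19660 - (83 - 5*3*4)/(7 + 158) = -19660 - (83 - 15*4)/165 = -19660 - (83 - 60)/165 = -19660 - 23/165 = -3243923/165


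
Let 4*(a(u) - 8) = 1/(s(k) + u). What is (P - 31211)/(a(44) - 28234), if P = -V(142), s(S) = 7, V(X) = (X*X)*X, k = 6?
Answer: 590477796/5758103 ≈ 102.55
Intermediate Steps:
V(X) = X**3 (V(X) = X**2*X = X**3)
a(u) = 8 + 1/(4*(7 + u))
P = -2863288 (P = -1*142**3 = -1*2863288 = -2863288)
(P - 31211)/(a(44) - 28234) = (-2863288 - 31211)/((225 + 32*44)/(4*(7 + 44)) - 28234) = -2894499/((1/4)*(225 + 1408)/51 - 28234) = -2894499/((1/4)*(1/51)*1633 - 28234) = -2894499/(1633/204 - 28234) = -2894499/(-5758103/204) = -2894499*(-204/5758103) = 590477796/5758103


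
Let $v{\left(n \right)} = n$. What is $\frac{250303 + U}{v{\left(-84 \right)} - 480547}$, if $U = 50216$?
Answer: $- \frac{300519}{480631} \approx -0.62526$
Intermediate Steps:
$\frac{250303 + U}{v{\left(-84 \right)} - 480547} = \frac{250303 + 50216}{-84 - 480547} = \frac{300519}{-480631} = 300519 \left(- \frac{1}{480631}\right) = - \frac{300519}{480631}$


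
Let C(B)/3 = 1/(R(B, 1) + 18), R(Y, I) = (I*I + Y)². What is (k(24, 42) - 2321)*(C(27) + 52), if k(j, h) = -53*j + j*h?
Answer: -107812595/802 ≈ -1.3443e+5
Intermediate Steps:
R(Y, I) = (Y + I²)² (R(Y, I) = (I² + Y)² = (Y + I²)²)
k(j, h) = -53*j + h*j
C(B) = 3/(18 + (1 + B)²) (C(B) = 3/((B + 1²)² + 18) = 3/((B + 1)² + 18) = 3/((1 + B)² + 18) = 3/(18 + (1 + B)²))
(k(24, 42) - 2321)*(C(27) + 52) = (24*(-53 + 42) - 2321)*(3/(18 + (1 + 27)²) + 52) = (24*(-11) - 2321)*(3/(18 + 28²) + 52) = (-264 - 2321)*(3/(18 + 784) + 52) = -2585*(3/802 + 52) = -2585*41707/802 = -107812595/802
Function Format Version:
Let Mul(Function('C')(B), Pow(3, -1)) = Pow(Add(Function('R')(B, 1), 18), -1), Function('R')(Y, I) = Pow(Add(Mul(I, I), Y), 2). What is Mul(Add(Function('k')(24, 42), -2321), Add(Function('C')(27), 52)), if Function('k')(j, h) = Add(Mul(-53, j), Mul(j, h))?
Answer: Rational(-107812595, 802) ≈ -1.3443e+5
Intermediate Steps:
Function('R')(Y, I) = Pow(Add(Y, Pow(I, 2)), 2) (Function('R')(Y, I) = Pow(Add(Pow(I, 2), Y), 2) = Pow(Add(Y, Pow(I, 2)), 2))
Function('k')(j, h) = Add(Mul(-53, j), Mul(h, j))
Function('C')(B) = Mul(3, Pow(Add(18, Pow(Add(1, B), 2)), -1)) (Function('C')(B) = Mul(3, Pow(Add(Pow(Add(B, Pow(1, 2)), 2), 18), -1)) = Mul(3, Pow(Add(Pow(Add(B, 1), 2), 18), -1)) = Mul(3, Pow(Add(Pow(Add(1, B), 2), 18), -1)) = Mul(3, Pow(Add(18, Pow(Add(1, B), 2)), -1)))
Mul(Add(Function('k')(24, 42), -2321), Add(Function('C')(27), 52)) = Mul(Add(Mul(24, Add(-53, 42)), -2321), Add(Mul(3, Pow(Add(18, Pow(Add(1, 27), 2)), -1)), 52)) = Mul(Add(Mul(24, -11), -2321), Add(Mul(3, Pow(Add(18, Pow(28, 2)), -1)), 52)) = Mul(Add(-264, -2321), Add(Mul(3, Pow(Add(18, 784), -1)), 52)) = Mul(-2585, Add(Mul(3, Pow(802, -1)), 52)) = Mul(-2585, Add(Mul(3, Rational(1, 802)), 52)) = Mul(-2585, Add(Rational(3, 802), 52)) = Mul(-2585, Rational(41707, 802)) = Rational(-107812595, 802)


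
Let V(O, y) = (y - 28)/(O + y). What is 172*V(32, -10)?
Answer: -3268/11 ≈ -297.09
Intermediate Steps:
V(O, y) = (-28 + y)/(O + y)
172*V(32, -10) = 172*((-28 - 10)/(32 - 10)) = 172*(-38/22) = 172*((1/22)*(-38)) = 172*(-19/11) = -3268/11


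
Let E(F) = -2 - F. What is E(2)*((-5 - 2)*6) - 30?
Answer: 138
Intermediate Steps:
E(2)*((-5 - 2)*6) - 30 = (-2 - 1*2)*((-5 - 2)*6) - 30 = (-2 - 2)*(-7*6) - 30 = -4*(-42) - 30 = 168 - 30 = 138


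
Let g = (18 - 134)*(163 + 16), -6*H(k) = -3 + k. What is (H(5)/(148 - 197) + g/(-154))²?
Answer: 47538389089/2614689 ≈ 18181.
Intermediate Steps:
H(k) = ½ - k/6 (H(k) = -(-3 + k)/6 = ½ - k/6)
g = -20764 (g = -116*179 = -20764)
(H(5)/(148 - 197) + g/(-154))² = ((½ - ⅙*5)/(148 - 197) - 20764/(-154))² = ((½ - ⅚)/(-49) - 20764*(-1/154))² = (-⅓*(-1/49) + 10382/77)² = (1/147 + 10382/77)² = (218033/1617)² = 47538389089/2614689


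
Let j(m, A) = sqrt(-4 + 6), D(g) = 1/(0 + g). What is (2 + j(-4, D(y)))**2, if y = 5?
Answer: (2 + sqrt(2))**2 ≈ 11.657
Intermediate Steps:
D(g) = 1/g
j(m, A) = sqrt(2)
(2 + j(-4, D(y)))**2 = (2 + sqrt(2))**2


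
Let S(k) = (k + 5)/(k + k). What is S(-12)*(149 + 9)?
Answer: 553/12 ≈ 46.083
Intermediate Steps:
S(k) = (5 + k)/(2*k) (S(k) = (5 + k)/((2*k)) = (5 + k)*(1/(2*k)) = (5 + k)/(2*k))
S(-12)*(149 + 9) = ((1/2)*(5 - 12)/(-12))*(149 + 9) = ((1/2)*(-1/12)*(-7))*158 = (7/24)*158 = 553/12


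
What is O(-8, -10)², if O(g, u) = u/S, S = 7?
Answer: 100/49 ≈ 2.0408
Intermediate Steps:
O(g, u) = u/7
O(-8, -10)² = ((⅐)*(-10))² = (-10/7)² = 100/49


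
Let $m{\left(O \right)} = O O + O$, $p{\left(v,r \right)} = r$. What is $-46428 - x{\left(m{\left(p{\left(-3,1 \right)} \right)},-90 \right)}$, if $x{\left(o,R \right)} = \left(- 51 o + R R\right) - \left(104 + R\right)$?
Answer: $-54412$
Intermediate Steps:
$m{\left(O \right)} = O + O^{2}$ ($m{\left(O \right)} = O^{2} + O = O + O^{2}$)
$x{\left(o,R \right)} = -104 + R^{2} - R - 51 o$ ($x{\left(o,R \right)} = \left(- 51 o + R^{2}\right) - \left(104 + R\right) = \left(R^{2} - 51 o\right) - \left(104 + R\right) = -104 + R^{2} - R - 51 o$)
$-46428 - x{\left(m{\left(p{\left(-3,1 \right)} \right)},-90 \right)} = -46428 - \left(-104 + \left(-90\right)^{2} - -90 - 51 \cdot 1 \left(1 + 1\right)\right) = -46428 - \left(-104 + 8100 + 90 - 51 \cdot 1 \cdot 2\right) = -46428 - \left(-104 + 8100 + 90 - 102\right) = -46428 - 7984 = -54412$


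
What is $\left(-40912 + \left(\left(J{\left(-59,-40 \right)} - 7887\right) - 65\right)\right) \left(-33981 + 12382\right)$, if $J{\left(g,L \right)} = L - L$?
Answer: $1055413536$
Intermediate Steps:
$J{\left(g,L \right)} = 0$
$\left(-40912 + \left(\left(J{\left(-59,-40 \right)} - 7887\right) - 65\right)\right) \left(-33981 + 12382\right) = \left(-40912 + \left(\left(0 - 7887\right) - 65\right)\right) \left(-33981 + 12382\right) = \left(-40912 - 7952\right) \left(-21599\right) = \left(-48864\right) \left(-21599\right) = 1055413536$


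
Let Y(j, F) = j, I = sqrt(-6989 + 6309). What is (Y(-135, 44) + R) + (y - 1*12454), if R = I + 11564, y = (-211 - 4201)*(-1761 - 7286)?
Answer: 39914339 + 2*I*sqrt(170) ≈ 3.9914e+7 + 26.077*I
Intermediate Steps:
I = 2*I*sqrt(170) (I = sqrt(-680) = 2*I*sqrt(170) ≈ 26.077*I)
y = 39915364 (y = -4412*(-9047) = 39915364)
R = 11564 + 2*I*sqrt(170) (R = 2*I*sqrt(170) + 11564 = 11564 + 2*I*sqrt(170) ≈ 11564.0 + 26.077*I)
(Y(-135, 44) + R) + (y - 1*12454) = (-135 + (11564 + 2*I*sqrt(170))) + (39915364 - 1*12454) = (11429 + 2*I*sqrt(170)) + (39915364 - 12454) = (11429 + 2*I*sqrt(170)) + 39902910 = 39914339 + 2*I*sqrt(170)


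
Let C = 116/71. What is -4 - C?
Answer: -400/71 ≈ -5.6338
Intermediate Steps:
C = 116/71 (C = 116*(1/71) = 116/71 ≈ 1.6338)
-4 - C = -4 - 1*116/71 = -4 - 116/71 = -400/71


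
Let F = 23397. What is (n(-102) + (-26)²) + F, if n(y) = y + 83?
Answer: 24054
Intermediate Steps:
n(y) = 83 + y
(n(-102) + (-26)²) + F = ((83 - 102) + (-26)²) + 23397 = (-19 + 676) + 23397 = 657 + 23397 = 24054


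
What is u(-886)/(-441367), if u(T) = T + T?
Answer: 1772/441367 ≈ 0.0040148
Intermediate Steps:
u(T) = 2*T
u(-886)/(-441367) = (2*(-886))/(-441367) = -1772*(-1/441367) = 1772/441367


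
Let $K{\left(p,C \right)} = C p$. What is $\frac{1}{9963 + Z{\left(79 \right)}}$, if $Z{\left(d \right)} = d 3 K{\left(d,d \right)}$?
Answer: $\frac{1}{1489080} \approx 6.7156 \cdot 10^{-7}$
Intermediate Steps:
$Z{\left(d \right)} = 3 d^{3}$ ($Z{\left(d \right)} = d 3 d d = 3 d d^{2} = 3 d^{3}$)
$\frac{1}{9963 + Z{\left(79 \right)}} = \frac{1}{9963 + 3 \cdot 79^{3}} = \frac{1}{9963 + 3 \cdot 493039} = \frac{1}{9963 + 1479117} = \frac{1}{1489080}$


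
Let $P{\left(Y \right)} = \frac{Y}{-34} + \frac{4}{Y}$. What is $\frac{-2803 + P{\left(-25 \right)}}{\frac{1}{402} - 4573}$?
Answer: $\frac{478794261}{781296625} \approx 0.61282$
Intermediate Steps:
$P{\left(Y \right)} = \frac{4}{Y} - \frac{Y}{34}$ ($P{\left(Y \right)} = Y \left(- \frac{1}{34}\right) + \frac{4}{Y} = - \frac{Y}{34} + \frac{4}{Y} = \frac{4}{Y} - \frac{Y}{34}$)
$\frac{-2803 + P{\left(-25 \right)}}{\frac{1}{402} - 4573} = \frac{-2803 + \left(\frac{4}{-25} - - \frac{25}{34}\right)}{\frac{1}{402} - 4573} = \frac{-2803 + \left(4 \left(- \frac{1}{25}\right) + \frac{25}{34}\right)}{\frac{1}{402} - 4573} = \frac{-2803 + \left(- \frac{4}{25} + \frac{25}{34}\right)}{- \frac{1838345}{402}} = \left(-2803 + \frac{489}{850}\right) \left(- \frac{402}{1838345}\right) = \left(- \frac{2382061}{850}\right) \left(- \frac{402}{1838345}\right) = \frac{478794261}{781296625}$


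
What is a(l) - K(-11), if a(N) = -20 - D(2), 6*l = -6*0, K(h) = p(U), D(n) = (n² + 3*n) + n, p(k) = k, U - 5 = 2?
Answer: -39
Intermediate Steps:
U = 7 (U = 5 + 2 = 7)
D(n) = n² + 4*n
K(h) = 7
l = 0 (l = (-6*0)/6 = (⅙)*0 = 0)
a(N) = -32 (a(N) = -20 - 2*(4 + 2) = -20 - 2*6 = -20 - 1*12 = -20 - 12 = -32)
a(l) - K(-11) = -32 - 1*7 = -32 - 7 = -39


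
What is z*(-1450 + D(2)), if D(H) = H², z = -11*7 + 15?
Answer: 89652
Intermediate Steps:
z = -62 (z = -77 + 15 = -62)
z*(-1450 + D(2)) = -62*(-1450 + 2²) = -62*(-1450 + 4) = -62*(-1446) = 89652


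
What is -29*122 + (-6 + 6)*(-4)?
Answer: -3538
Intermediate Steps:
-29*122 + (-6 + 6)*(-4) = -3538 + 0*(-4) = -3538 + 0 = -3538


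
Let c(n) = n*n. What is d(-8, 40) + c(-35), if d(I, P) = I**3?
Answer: 713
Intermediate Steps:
c(n) = n**2
d(-8, 40) + c(-35) = (-8)**3 + (-35)**2 = -512 + 1225 = 713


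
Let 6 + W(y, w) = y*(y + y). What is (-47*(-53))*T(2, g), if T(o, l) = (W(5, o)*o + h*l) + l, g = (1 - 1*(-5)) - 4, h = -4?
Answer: 204262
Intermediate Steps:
W(y, w) = -6 + 2*y² (W(y, w) = -6 + y*(y + y) = -6 + y*(2*y) = -6 + 2*y²)
g = 2 (g = (1 + 5) - 4 = 6 - 4 = 2)
T(o, l) = -3*l + 44*o (T(o, l) = ((-6 + 2*5²)*o - 4*l) + l = ((-6 + 2*25)*o - 4*l) + l = ((-6 + 50)*o - 4*l) + l = (44*o - 4*l) + l = (-4*l + 44*o) + l = -3*l + 44*o)
(-47*(-53))*T(2, g) = (-47*(-53))*(-3*2 + 44*2) = 2491*(-6 + 88) = 2491*82 = 204262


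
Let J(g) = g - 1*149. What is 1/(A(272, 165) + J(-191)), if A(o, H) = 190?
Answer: -1/150 ≈ -0.0066667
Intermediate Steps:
J(g) = -149 + g (J(g) = g - 149 = -149 + g)
1/(A(272, 165) + J(-191)) = 1/(190 + (-149 - 191)) = 1/(190 - 340) = 1/(-150) = -1/150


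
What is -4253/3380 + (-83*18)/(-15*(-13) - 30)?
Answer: -383431/37180 ≈ -10.313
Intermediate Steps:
-4253/3380 + (-83*18)/(-15*(-13) - 30) = -4253*1/3380 - 1494/(195 - 30) = -4253/3380 - 1494/165 = -4253/3380 - 1494*1/165 = -4253/3380 - 498/55 = -383431/37180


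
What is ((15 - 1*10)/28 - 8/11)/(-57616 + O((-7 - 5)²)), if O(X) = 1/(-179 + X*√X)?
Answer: 261781/27488132364 ≈ 9.5234e-6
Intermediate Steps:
O(X) = 1/(-179 + X^(3/2))
((15 - 1*10)/28 - 8/11)/(-57616 + O((-7 - 5)²)) = ((15 - 1*10)/28 - 8/11)/(-57616 + 1/(-179 + ((-7 - 5)²)^(3/2))) = ((15 - 10)*(1/28) - 8*1/11)/(-57616 + 1/(-179 + ((-12)²)^(3/2))) = (5*(1/28) - 8/11)/(-57616 + 1/(-179 + 144^(3/2))) = (5/28 - 8/11)/(-57616 + 1/(-179 + 1728)) = -169/308/(-57616 + 1/1549) = -169/308/(-89247183/1549) = -1549/89247183*(-169/308) = 261781/27488132364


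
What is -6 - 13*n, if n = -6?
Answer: 72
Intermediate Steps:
-6 - 13*n = -6 - 13*(-6) = -6 + 78 = 72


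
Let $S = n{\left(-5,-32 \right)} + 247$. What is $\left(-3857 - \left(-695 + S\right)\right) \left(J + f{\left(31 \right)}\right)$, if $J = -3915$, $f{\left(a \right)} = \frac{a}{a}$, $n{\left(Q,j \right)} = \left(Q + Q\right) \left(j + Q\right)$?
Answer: $14791006$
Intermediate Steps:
$n{\left(Q,j \right)} = 2 Q \left(Q + j\right)$
$f{\left(a \right)} = 1$
$S = 617$ ($S = 2 \left(-5\right) \left(-5 - 32\right) + 247 = 2 \left(-5\right) \left(-37\right) + 247 = 370 + 247 = 617$)
$\left(-3857 - \left(-695 + S\right)\right) \left(J + f{\left(31 \right)}\right) = \left(-3857 + \left(695 - 617\right)\right) \left(-3915 + 1\right) = \left(-3857 + \left(695 - 617\right)\right) \left(-3914\right) = \left(-3857 + 78\right) \left(-3914\right) = \left(-3779\right) \left(-3914\right) = 14791006$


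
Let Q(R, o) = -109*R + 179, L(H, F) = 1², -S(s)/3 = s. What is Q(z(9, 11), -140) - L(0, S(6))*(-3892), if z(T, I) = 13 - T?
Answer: 3635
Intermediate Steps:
S(s) = -3*s
L(H, F) = 1
Q(R, o) = 179 - 109*R
Q(z(9, 11), -140) - L(0, S(6))*(-3892) = (179 - 109*(13 - 1*9)) - (-3892) = (179 - 109*(13 - 9)) - 1*(-3892) = (179 - 109*4) + 3892 = (179 - 436) + 3892 = -257 + 3892 = 3635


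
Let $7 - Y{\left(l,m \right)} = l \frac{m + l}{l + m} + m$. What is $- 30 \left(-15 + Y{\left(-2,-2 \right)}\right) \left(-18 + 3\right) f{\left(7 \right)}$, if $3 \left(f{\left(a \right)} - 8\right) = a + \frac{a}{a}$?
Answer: $-19200$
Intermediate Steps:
$Y{\left(l,m \right)} = 7 - l - m$ ($Y{\left(l,m \right)} = 7 - \left(l \frac{m + l}{l + m} + m\right) = 7 - \left(l \frac{l + m}{l + m} + m\right) = 7 - \left(l 1 + m\right) = 7 - \left(l + m\right) = 7 - l - m$)
$f{\left(a \right)} = \frac{25}{3} + \frac{a}{3}$ ($f{\left(a \right)} = 8 + \frac{a + \frac{a}{a}}{3} = 8 + \frac{a + 1}{3} = 8 + \frac{1 + a}{3} = 8 + \left(\frac{1}{3} + \frac{a}{3}\right) = \frac{25}{3} + \frac{a}{3}$)
$- 30 \left(-15 + Y{\left(-2,-2 \right)}\right) \left(-18 + 3\right) f{\left(7 \right)} = - 30 \left(-15 - -11\right) \left(-18 + 3\right) \left(\frac{25}{3} + \frac{1}{3} \cdot 7\right) = - 30 \left(-15 + \left(7 + 2 + 2\right)\right) \left(-15\right) \left(\frac{25}{3} + \frac{7}{3}\right) = - 30 \left(-15 + 11\right) \left(-15\right) \frac{32}{3} = - 30 \left(\left(-4\right) \left(-15\right)\right) \frac{32}{3} = \left(-30\right) 60 \cdot \frac{32}{3} = \left(-1800\right) \frac{32}{3} = -19200$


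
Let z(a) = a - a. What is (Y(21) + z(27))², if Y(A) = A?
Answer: 441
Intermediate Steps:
z(a) = 0
(Y(21) + z(27))² = (21 + 0)² = 21² = 441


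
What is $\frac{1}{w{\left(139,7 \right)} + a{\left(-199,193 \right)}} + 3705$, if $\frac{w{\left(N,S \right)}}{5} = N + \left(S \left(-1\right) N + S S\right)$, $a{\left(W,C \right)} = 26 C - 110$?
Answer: $\frac{3642016}{983} \approx 3705.0$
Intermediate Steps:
$a{\left(W,C \right)} = -110 + 26 C$
$w{\left(N,S \right)} = 5 N + 5 S^{2} - 5 N S$ ($w{\left(N,S \right)} = 5 \left(N + \left(S \left(-1\right) N + S S\right)\right) = 5 \left(N + \left(- S N + S^{2}\right)\right) = 5 \left(N - \left(- S^{2} + N S\right)\right) = 5 \left(N + S^{2} - N S\right) = 5 N + 5 S^{2} - 5 N S$)
$\frac{1}{w{\left(139,7 \right)} + a{\left(-199,193 \right)}} + 3705 = \frac{1}{\left(5 \cdot 139 + 5 \cdot 7^{2} - 695 \cdot 7\right) + \left(-110 + 26 \cdot 193\right)} + 3705 = \frac{1}{\left(695 + 5 \cdot 49 - 4865\right) + \left(-110 + 5018\right)} + 3705 = \frac{1}{\left(695 + 245 - 4865\right) + 4908} + 3705 = \frac{1}{-3925 + 4908} + 3705 = \frac{1}{983} + 3705 = \frac{3642016}{983}$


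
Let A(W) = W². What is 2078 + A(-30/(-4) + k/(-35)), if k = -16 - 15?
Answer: 10526769/4900 ≈ 2148.3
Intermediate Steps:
k = -31
2078 + A(-30/(-4) + k/(-35)) = 2078 + (-30/(-4) - 31/(-35))² = 2078 + (-30*(-¼) - 31*(-1/35))² = 2078 + (15/2 + 31/35)² = 2078 + (587/70)² = 2078 + 344569/4900 = 10526769/4900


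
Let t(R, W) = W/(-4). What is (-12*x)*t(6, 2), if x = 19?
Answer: 114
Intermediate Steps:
t(R, W) = -W/4 (t(R, W) = W*(-1/4) = -W/4)
(-12*x)*t(6, 2) = (-12*19)*(-1/4*2) = -228*(-1/2) = 114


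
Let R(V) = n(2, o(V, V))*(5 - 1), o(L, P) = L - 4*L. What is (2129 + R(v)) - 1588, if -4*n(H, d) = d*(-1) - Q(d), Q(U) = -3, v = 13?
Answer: 499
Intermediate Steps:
o(L, P) = -3*L
n(H, d) = -¾ + d/4 (n(H, d) = -(d*(-1) - 1*(-3))/4 = -(-d + 3)/4 = -(3 - d)/4 = -¾ + d/4)
R(V) = -3 - 3*V (R(V) = (-¾ + (-3*V)/4)*(5 - 1) = (-¾ - 3*V/4)*4 = -3 - 3*V)
(2129 + R(v)) - 1588 = (2129 + (-3 - 3*13)) - 1588 = (2129 + (-3 - 39)) - 1588 = (2129 - 42) - 1588 = 2087 - 1588 = 499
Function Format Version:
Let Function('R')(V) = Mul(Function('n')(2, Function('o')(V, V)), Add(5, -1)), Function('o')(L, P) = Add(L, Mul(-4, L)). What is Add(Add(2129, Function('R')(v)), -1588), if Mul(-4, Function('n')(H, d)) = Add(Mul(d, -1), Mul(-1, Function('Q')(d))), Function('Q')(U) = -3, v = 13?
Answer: 499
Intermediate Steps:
Function('o')(L, P) = Mul(-3, L)
Function('n')(H, d) = Add(Rational(-3, 4), Mul(Rational(1, 4), d)) (Function('n')(H, d) = Mul(Rational(-1, 4), Add(Mul(d, -1), Mul(-1, -3))) = Mul(Rational(-1, 4), Add(Mul(-1, d), 3)) = Mul(Rational(-1, 4), Add(3, Mul(-1, d))) = Add(Rational(-3, 4), Mul(Rational(1, 4), d)))
Function('R')(V) = Add(-3, Mul(-3, V)) (Function('R')(V) = Mul(Add(Rational(-3, 4), Mul(Rational(1, 4), Mul(-3, V))), Add(5, -1)) = Mul(Add(Rational(-3, 4), Mul(Rational(-3, 4), V)), 4) = Add(-3, Mul(-3, V)))
Add(Add(2129, Function('R')(v)), -1588) = Add(Add(2129, Add(-3, Mul(-3, 13))), -1588) = Add(Add(2129, Add(-3, -39)), -1588) = Add(Add(2129, -42), -1588) = Add(2087, -1588) = 499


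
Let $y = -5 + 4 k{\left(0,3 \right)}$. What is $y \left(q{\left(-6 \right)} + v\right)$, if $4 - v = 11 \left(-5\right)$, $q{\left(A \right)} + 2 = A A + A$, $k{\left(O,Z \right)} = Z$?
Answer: $609$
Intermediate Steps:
$q{\left(A \right)} = -2 + A + A^{2}$ ($q{\left(A \right)} = -2 + \left(A A + A\right) = -2 + \left(A^{2} + A\right) = -2 + \left(A + A^{2}\right) = -2 + A + A^{2}$)
$y = 7$ ($y = -5 + 4 \cdot 3 = -5 + 12 = 7$)
$v = 59$ ($v = 4 - 11 \left(-5\right) = 4 - -55 = 4 + 55 = 59$)
$y \left(q{\left(-6 \right)} + v\right) = 7 \left(\left(-2 - 6 + \left(-6\right)^{2}\right) + 59\right) = 7 \left(\left(-2 - 6 + 36\right) + 59\right) = 7 \left(28 + 59\right) = 7 \cdot 87 = 609$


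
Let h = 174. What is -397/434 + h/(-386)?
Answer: -114379/83762 ≈ -1.3655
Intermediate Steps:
-397/434 + h/(-386) = -397/434 + 174/(-386) = -397*1/434 + 174*(-1/386) = -397/434 - 87/193 = -114379/83762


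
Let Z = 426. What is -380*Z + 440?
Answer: -161440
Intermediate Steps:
-380*Z + 440 = -380*426 + 440 = -161880 + 440 = -161440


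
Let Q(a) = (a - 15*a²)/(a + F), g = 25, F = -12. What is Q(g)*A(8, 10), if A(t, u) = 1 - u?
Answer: 84150/13 ≈ 6473.1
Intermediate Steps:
Q(a) = (a - 15*a²)/(-12 + a) (Q(a) = (a - 15*a²)/(a - 12) = (a - 15*a²)/(-12 + a))
Q(g)*A(8, 10) = (25*(1 - 15*25)/(-12 + 25))*(1 - 1*10) = (25*(1 - 375)/13)*(1 - 10) = (25*(1/13)*(-374))*(-9) = -9350/13*(-9) = 84150/13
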